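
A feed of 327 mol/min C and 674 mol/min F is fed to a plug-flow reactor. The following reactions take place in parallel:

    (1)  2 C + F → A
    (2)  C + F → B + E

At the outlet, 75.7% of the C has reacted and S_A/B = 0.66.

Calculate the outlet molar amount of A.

70.4 mol/min

Conversion of C: C consumed = 0.757 × 327 = 247.5 mol/min = 2ξ₁ + 1ξ₂.
Selectivity: 1ξ₁ / (1ξ₂) = 0.66 → ξ₁ = 0.66 ξ₂.
Substitute: (2·0.66 + 1) ξ₂ = 247.5 → ξ₂ = 106.7 mol/min, ξ₁ = 70.42 mol/min.
Outlet amounts (n = n₀ + Σ ν·ξ):
  C: 327 − 2(70.42) − 1(106.7) = 79.46
  F: 674 − 1(70.42) − 1(106.7) = 496.9
  A: 0 + 1(70.42) = 70.42
  B: 0 + 1(106.7) = 106.7
  E: 0 + 1(106.7) = 106.7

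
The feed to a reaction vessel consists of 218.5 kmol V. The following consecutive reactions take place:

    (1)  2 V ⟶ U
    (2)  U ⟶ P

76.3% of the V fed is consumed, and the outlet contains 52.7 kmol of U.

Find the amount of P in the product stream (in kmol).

Conversion of V: V consumed = 2ξ₁ = 0.763 × 218.5 → ξ₁ = 83.36 kmol.
U balance: n_U = 0 + 1ξ₁ − 1ξ₂ = 52.7 → ξ₂ = (1·83.36 − 52.7)/1 = 30.66 kmol.
Outlet amounts (n = n₀ + Σ ν·ξ):
  V: 218.5 − 2(83.36) = 51.78
  U: 0 + 1(83.36) − 1(30.66) = 52.7
  P: 0 + 1(30.66) = 30.66

30.7 kmol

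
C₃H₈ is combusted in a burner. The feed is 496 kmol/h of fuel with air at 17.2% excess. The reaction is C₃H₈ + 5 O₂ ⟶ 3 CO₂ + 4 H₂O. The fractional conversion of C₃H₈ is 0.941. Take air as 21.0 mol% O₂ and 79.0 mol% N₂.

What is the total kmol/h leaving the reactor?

14800 kmol/h

Stoichiometric O₂ = 5 × 496 = 2480 kmol/h; O₂ fed = 2480 × 1.172 = 2907 kmol/h.
N₂ fed = 2907 × 79/21 = 10930 kmol/h.
Fuel reacted = 0.941 × 496 → ξ = 466.7 kmol/h.
Outlet (n = n₀ + ν ξ):
  C₃H₈: 496 − 1(466.7) = 29.26
  O₂: 2907 − 5(466.7) = 572.9
  N₂: 10930 (inert)
  CO₂: 0 + 3(466.7) = 1400
  H₂O: 0 + 4(466.7) = 1867
Total out = 29.26 + 572.9 + 10930 + 1400 + 1867 = 14800 kmol/h.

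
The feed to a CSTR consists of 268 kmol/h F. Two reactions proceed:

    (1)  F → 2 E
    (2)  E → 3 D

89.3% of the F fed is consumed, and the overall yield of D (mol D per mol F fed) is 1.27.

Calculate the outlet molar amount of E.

365 kmol/h

Conversion of F: F consumed = 1ξ₁ = 0.893 × 268 → ξ₁ = 239.3 kmol/h.
Yield of D: 3ξ₂ / 268 = 1.27 → ξ₂ = 113.5 kmol/h.
Outlet amounts (n = n₀ + Σ ν·ξ):
  F: 268 − 1(239.3) = 28.68
  E: 0 + 2(239.3) − 1(113.5) = 365.2
  D: 0 + 3(113.5) = 340.4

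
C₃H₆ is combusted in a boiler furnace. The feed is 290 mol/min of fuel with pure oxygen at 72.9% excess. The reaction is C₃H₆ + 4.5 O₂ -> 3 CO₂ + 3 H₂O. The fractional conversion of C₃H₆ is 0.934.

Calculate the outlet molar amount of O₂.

Stoichiometric O₂ = 4.5 × 290 = 1305 mol/min; O₂ fed = 1305 × 1.729 = 2256 mol/min.
Fuel reacted = 0.934 × 290 → ξ = 270.9 mol/min.
Outlet (n = n₀ + ν ξ):
  C₃H₆: 290 − 1(270.9) = 19.14
  O₂: 2256 − 4.5(270.9) = 1037
  CO₂: 0 + 3(270.9) = 812.6
  H₂O: 0 + 3(270.9) = 812.6

1040 mol/min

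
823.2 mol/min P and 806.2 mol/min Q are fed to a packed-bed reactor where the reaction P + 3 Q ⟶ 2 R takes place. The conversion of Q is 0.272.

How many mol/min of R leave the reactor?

146 mol/min

Q reacted = 0.272 × 806.2 = 219.3 mol/min; ν_Q = −3, so ξ = 219.3/3 = 73.1 mol/min.
Outlet amounts (n = n₀ + ν ξ):
  P: 823.2 − 1(73.1) = 750.1
  Q: 806.2 − 3(73.1) = 586.9
  R: 0 + 2(73.1) = 146.2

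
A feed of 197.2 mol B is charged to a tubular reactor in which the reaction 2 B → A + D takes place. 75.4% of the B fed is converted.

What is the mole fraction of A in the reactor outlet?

0.377

B reacted = 0.754 × 197.2 = 148.7 mol; ν_B = −2, so ξ = 148.7/2 = 74.34 mol.
Outlet amounts (n = n₀ + ν ξ):
  B: 197.2 − 2(74.34) = 48.51
  A: 0 + 1(74.34) = 74.34
  D: 0 + 1(74.34) = 74.34
Total out = 197.2 mol; y_A = 74.34 / 197.2 = 0.377.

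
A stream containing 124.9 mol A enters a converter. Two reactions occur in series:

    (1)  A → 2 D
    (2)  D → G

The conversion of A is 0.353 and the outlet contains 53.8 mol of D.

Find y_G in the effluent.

Conversion of A: A consumed = 1ξ₁ = 0.353 × 124.9 → ξ₁ = 44.09 mol.
D balance: n_D = 0 + 2ξ₁ − 1ξ₂ = 53.8 → ξ₂ = (2·44.09 − 53.8)/1 = 34.38 mol.
Outlet amounts (n = n₀ + Σ ν·ξ):
  A: 124.9 − 1(44.09) = 80.81
  D: 0 + 2(44.09) − 1(34.38) = 53.8
  G: 0 + 1(34.38) = 34.38
Total out = 169 mol; y_G = 34.38 / 169 = 0.2034.

0.203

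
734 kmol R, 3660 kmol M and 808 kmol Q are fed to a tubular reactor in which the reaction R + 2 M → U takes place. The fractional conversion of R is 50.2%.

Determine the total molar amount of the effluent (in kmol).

R reacted = 0.502 × 734 = 368.5 kmol; ν_R = −1, so ξ = 368.5/1 = 368.5 kmol.
Outlet amounts (n = n₀ + ν ξ):
  R: 734 − 1(368.5) = 365.5
  M: 3660 − 2(368.5) = 2923
  U: 0 + 1(368.5) = 368.5
  Q: 808 (inert)
Total out = 365.5 + 2923 + 368.5 + 808 = 4465 kmol.

4470 kmol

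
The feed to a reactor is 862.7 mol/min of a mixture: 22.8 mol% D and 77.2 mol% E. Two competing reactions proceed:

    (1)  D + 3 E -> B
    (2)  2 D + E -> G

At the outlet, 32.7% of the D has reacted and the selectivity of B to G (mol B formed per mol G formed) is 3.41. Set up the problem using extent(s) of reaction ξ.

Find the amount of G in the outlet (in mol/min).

11.9 mol/min

Conversion of D: D consumed = 0.327 × 196.7 = 64.32 mol/min = 1ξ₁ + 2ξ₂.
Selectivity: 1ξ₁ / (1ξ₂) = 3.41 → ξ₁ = 3.41 ξ₂.
Substitute: (1·3.41 + 2) ξ₂ = 64.32 → ξ₂ = 11.89 mol/min, ξ₁ = 40.54 mol/min.
Outlet amounts (n = n₀ + Σ ν·ξ):
  D: 196.7 − 1(40.54) − 2(11.89) = 132.4
  E: 666 − 3(40.54) − 1(11.89) = 532.5
  B: 0 + 1(40.54) = 40.54
  G: 0 + 1(11.89) = 11.89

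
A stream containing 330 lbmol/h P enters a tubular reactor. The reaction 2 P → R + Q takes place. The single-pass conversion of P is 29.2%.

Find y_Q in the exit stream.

P reacted = 0.292 × 330 = 96.36 lbmol/h; ν_P = −2, so ξ = 96.36/2 = 48.18 lbmol/h.
Outlet amounts (n = n₀ + ν ξ):
  P: 330 − 2(48.18) = 233.6
  R: 0 + 1(48.18) = 48.18
  Q: 0 + 1(48.18) = 48.18
Total out = 330 lbmol/h; y_Q = 48.18 / 330 = 0.146.

0.146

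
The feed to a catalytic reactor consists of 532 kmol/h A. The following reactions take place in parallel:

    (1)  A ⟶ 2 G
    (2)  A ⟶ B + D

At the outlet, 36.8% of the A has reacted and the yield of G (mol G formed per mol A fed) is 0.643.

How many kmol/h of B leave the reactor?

24.7 kmol/h

Yield of G: 2ξ₁ / 532 = 0.643 → ξ₁ = 171 kmol/h.
Conversion of A: 1ξ₁ + 1ξ₂ = 0.368 × 532 = 195.8 → ξ₂ = 24.74 kmol/h.
Outlet amounts (n = n₀ + Σ ν·ξ):
  A: 532 − 1(171) − 1(24.74) = 336.2
  G: 0 + 2(171) = 342.1
  B: 0 + 1(24.74) = 24.74
  D: 0 + 1(24.74) = 24.74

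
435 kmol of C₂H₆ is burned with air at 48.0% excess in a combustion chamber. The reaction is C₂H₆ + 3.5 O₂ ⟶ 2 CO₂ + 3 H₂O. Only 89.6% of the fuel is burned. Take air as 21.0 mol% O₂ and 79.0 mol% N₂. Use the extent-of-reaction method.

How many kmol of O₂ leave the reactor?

Stoichiometric O₂ = 3.5 × 435 = 1522 kmol; O₂ fed = 1522 × 1.480 = 2253 kmol.
N₂ fed = 2253 × 79/21 = 8477 kmol.
Fuel reacted = 0.896 × 435 → ξ = 389.8 kmol.
Outlet (n = n₀ + ν ξ):
  C₂H₆: 435 − 1(389.8) = 45.24
  O₂: 2253 − 3.5(389.8) = 889.1
  N₂: 8477 (inert)
  CO₂: 0 + 2(389.8) = 779.5
  H₂O: 0 + 3(389.8) = 1169

889 kmol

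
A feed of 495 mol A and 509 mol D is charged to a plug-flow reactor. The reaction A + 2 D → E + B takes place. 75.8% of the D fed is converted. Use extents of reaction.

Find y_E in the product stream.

D reacted = 0.758 × 509 = 385.8 mol; ν_D = −2, so ξ = 385.8/2 = 192.9 mol.
Outlet amounts (n = n₀ + ν ξ):
  A: 495 − 1(192.9) = 302.1
  D: 509 − 2(192.9) = 123.2
  E: 0 + 1(192.9) = 192.9
  B: 0 + 1(192.9) = 192.9
Total out = 811.1 mol; y_E = 192.9 / 811.1 = 0.2378.

0.238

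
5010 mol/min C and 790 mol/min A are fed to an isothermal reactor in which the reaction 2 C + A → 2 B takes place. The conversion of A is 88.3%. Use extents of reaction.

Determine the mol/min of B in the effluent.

A reacted = 0.883 × 790 = 697.6 mol/min; ν_A = −1, so ξ = 697.6/1 = 697.6 mol/min.
Outlet amounts (n = n₀ + ν ξ):
  C: 5010 − 2(697.6) = 3615
  A: 790 − 1(697.6) = 92.43
  B: 0 + 2(697.6) = 1395

1400 mol/min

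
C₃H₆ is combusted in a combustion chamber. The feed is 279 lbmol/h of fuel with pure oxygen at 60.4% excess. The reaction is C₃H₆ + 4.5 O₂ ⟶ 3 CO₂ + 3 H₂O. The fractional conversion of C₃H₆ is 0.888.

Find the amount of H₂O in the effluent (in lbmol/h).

Stoichiometric O₂ = 4.5 × 279 = 1256 lbmol/h; O₂ fed = 1256 × 1.604 = 2014 lbmol/h.
Fuel reacted = 0.888 × 279 → ξ = 247.8 lbmol/h.
Outlet (n = n₀ + ν ξ):
  C₃H₆: 279 − 1(247.8) = 31.25
  O₂: 2014 − 4.5(247.8) = 898.9
  CO₂: 0 + 3(247.8) = 743.3
  H₂O: 0 + 3(247.8) = 743.3

743 lbmol/h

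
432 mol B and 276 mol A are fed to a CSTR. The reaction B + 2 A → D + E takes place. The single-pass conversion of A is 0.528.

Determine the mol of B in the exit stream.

A reacted = 0.528 × 276 = 145.7 mol; ν_A = −2, so ξ = 145.7/2 = 72.86 mol.
Outlet amounts (n = n₀ + ν ξ):
  B: 432 − 1(72.86) = 359.1
  A: 276 − 2(72.86) = 130.3
  D: 0 + 1(72.86) = 72.86
  E: 0 + 1(72.86) = 72.86

359 mol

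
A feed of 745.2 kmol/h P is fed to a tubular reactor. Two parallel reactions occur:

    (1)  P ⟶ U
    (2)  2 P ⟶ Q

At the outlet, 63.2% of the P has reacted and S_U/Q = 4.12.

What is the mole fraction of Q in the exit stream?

0.115

Conversion of P: P consumed = 0.632 × 745.2 = 471 kmol/h = 1ξ₁ + 2ξ₂.
Selectivity: 1ξ₁ / (1ξ₂) = 4.12 → ξ₁ = 4.12 ξ₂.
Substitute: (1·4.12 + 2) ξ₂ = 471 → ξ₂ = 76.96 kmol/h, ξ₁ = 317.1 kmol/h.
Outlet amounts (n = n₀ + Σ ν·ξ):
  P: 745.2 − 1(317.1) − 2(76.96) = 274.2
  U: 0 + 1(317.1) = 317.1
  Q: 0 + 1(76.96) = 76.96
Total out = 668.2 kmol/h; y_Q = 76.96 / 668.2 = 0.1152.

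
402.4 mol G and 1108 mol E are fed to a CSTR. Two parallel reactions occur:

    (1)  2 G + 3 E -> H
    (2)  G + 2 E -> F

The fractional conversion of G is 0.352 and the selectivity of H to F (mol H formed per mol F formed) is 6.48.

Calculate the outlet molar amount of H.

65.7 mol

Conversion of G: G consumed = 0.352 × 402.4 = 141.6 mol = 2ξ₁ + 1ξ₂.
Selectivity: 1ξ₁ / (1ξ₂) = 6.48 → ξ₁ = 6.48 ξ₂.
Substitute: (2·6.48 + 1) ξ₂ = 141.6 → ξ₂ = 10.15 mol, ξ₁ = 65.75 mol.
Outlet amounts (n = n₀ + Σ ν·ξ):
  G: 402.4 − 2(65.75) − 1(10.15) = 260.8
  E: 1108 − 3(65.75) − 2(10.15) = 890.5
  H: 0 + 1(65.75) = 65.75
  F: 0 + 1(10.15) = 10.15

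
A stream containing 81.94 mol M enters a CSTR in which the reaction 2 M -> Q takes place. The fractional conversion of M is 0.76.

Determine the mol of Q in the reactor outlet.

31.1 mol

M reacted = 0.76 × 81.94 = 62.27 mol; ν_M = −2, so ξ = 62.27/2 = 31.14 mol.
Outlet amounts (n = n₀ + ν ξ):
  M: 81.94 − 2(31.14) = 19.67
  Q: 0 + 1(31.14) = 31.14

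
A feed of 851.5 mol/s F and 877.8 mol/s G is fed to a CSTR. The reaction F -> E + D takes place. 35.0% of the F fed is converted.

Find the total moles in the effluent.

2030 mol/s

F reacted = 0.35 × 851.5 = 298 mol/s; ν_F = −1, so ξ = 298/1 = 298 mol/s.
Outlet amounts (n = n₀ + ν ξ):
  F: 851.5 − 1(298) = 553.5
  E: 0 + 1(298) = 298
  D: 0 + 1(298) = 298
  G: 877.8 (inert)
Total out = 553.5 + 298 + 298 + 877.8 = 2027 mol/s.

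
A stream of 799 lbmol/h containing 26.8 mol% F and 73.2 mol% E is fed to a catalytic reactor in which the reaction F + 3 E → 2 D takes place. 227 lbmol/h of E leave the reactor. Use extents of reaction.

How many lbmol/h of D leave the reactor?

239 lbmol/h

For E: n = n₀ − 3ξ → 227 = 584.9 − 3ξ, giving ξ = 119.3 lbmol/h.
Outlet amounts (n = n₀ + ν ξ):
  F: 214.1 − 1(119.3) = 94.84
  E: 584.9 − 3(119.3) = 227
  D: 0 + 2(119.3) = 238.6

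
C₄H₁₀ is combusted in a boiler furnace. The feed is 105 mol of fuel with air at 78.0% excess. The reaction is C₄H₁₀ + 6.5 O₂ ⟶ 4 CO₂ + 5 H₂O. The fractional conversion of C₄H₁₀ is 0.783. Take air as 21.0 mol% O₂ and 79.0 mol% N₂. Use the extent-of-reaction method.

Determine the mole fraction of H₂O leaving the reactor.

0.0684

Stoichiometric O₂ = 6.5 × 105 = 682.5 mol; O₂ fed = 682.5 × 1.780 = 1215 mol.
N₂ fed = 1215 × 79/21 = 4570 mol.
Fuel reacted = 0.783 × 105 → ξ = 82.22 mol.
Outlet (n = n₀ + ν ξ):
  C₄H₁₀: 105 − 1(82.22) = 22.78
  O₂: 1215 − 6.5(82.22) = 680.5
  N₂: 4570 (inert)
  CO₂: 0 + 4(82.22) = 328.9
  H₂O: 0 + 5(82.22) = 411.1
Total out = 6013 mol; y_H₂O = 411.1 / 6013 = 0.06836.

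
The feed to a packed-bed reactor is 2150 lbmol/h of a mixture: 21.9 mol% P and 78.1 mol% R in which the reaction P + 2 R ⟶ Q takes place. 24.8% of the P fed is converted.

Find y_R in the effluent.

P reacted = 0.248 × 470.9 = 116.8 lbmol/h; ν_P = −1, so ξ = 116.8/1 = 116.8 lbmol/h.
Outlet amounts (n = n₀ + ν ξ):
  P: 470.9 − 1(116.8) = 354.1
  R: 1679 − 2(116.8) = 1446
  Q: 0 + 1(116.8) = 116.8
Total out = 1916 lbmol/h; y_R = 1446 / 1916 = 0.7543.

0.754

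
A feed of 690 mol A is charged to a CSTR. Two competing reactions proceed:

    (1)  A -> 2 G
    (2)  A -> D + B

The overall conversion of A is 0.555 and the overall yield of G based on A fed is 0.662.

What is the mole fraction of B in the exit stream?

Yield of G: 2ξ₁ / 690 = 0.662 → ξ₁ = 228.4 mol.
Conversion of A: 1ξ₁ + 1ξ₂ = 0.555 × 690 = 383 → ξ₂ = 154.6 mol.
Outlet amounts (n = n₀ + Σ ν·ξ):
  A: 690 − 1(228.4) − 1(154.6) = 307
  G: 0 + 2(228.4) = 456.8
  D: 0 + 1(154.6) = 154.6
  B: 0 + 1(154.6) = 154.6
Total out = 1073 mol; y_B = 154.6 / 1073 = 0.1441.

0.144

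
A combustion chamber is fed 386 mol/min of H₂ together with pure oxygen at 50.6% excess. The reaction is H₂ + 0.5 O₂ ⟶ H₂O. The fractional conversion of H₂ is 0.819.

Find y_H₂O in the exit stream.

Stoichiometric O₂ = 0.5 × 386 = 193 mol/min; O₂ fed = 193 × 1.506 = 290.7 mol/min.
Fuel reacted = 0.819 × 386 → ξ = 316.1 mol/min.
Outlet (n = n₀ + ν ξ):
  H₂: 386 − 1(316.1) = 69.87
  O₂: 290.7 − 0.5(316.1) = 132.6
  H₂O: 0 + 1(316.1) = 316.1
Total out = 518.6 mol/min; y_H₂O = 316.1 / 518.6 = 0.6096.

0.61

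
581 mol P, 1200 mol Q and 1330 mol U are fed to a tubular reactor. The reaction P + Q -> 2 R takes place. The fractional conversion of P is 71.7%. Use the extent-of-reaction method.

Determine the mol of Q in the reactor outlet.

P reacted = 0.717 × 581 = 416.6 mol; ν_P = −1, so ξ = 416.6/1 = 416.6 mol.
Outlet amounts (n = n₀ + ν ξ):
  P: 581 − 1(416.6) = 164.4
  Q: 1200 − 1(416.6) = 783.4
  R: 0 + 2(416.6) = 833.2
  U: 1330 (inert)

783 mol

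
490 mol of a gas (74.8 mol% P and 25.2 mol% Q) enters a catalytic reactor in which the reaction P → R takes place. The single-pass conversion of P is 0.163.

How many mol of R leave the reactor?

59.7 mol

P reacted = 0.163 × 366.5 = 59.74 mol; ν_P = −1, so ξ = 59.74/1 = 59.74 mol.
Outlet amounts (n = n₀ + ν ξ):
  P: 366.5 − 1(59.74) = 306.8
  R: 0 + 1(59.74) = 59.74
  Q: 123.5 (inert)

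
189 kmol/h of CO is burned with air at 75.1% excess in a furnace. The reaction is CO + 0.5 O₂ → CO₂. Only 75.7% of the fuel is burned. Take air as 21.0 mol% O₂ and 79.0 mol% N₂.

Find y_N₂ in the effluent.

Stoichiometric O₂ = 0.5 × 189 = 94.5 kmol/h; O₂ fed = 94.5 × 1.751 = 165.5 kmol/h.
N₂ fed = 165.5 × 79/21 = 622.5 kmol/h.
Fuel reacted = 0.757 × 189 → ξ = 143.1 kmol/h.
Outlet (n = n₀ + ν ξ):
  CO: 189 − 1(143.1) = 45.93
  O₂: 165.5 − 0.5(143.1) = 93.93
  N₂: 622.5 (inert)
  CO₂: 0 + 1(143.1) = 143.1
Total out = 905.4 kmol/h; y_N₂ = 622.5 / 905.4 = 0.6875.

0.688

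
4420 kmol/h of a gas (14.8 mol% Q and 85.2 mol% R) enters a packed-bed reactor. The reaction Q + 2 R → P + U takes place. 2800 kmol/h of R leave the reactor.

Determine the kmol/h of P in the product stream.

For R: n = n₀ − 2ξ → 2800 = 3766 − 2ξ, giving ξ = 482.9 kmol/h.
Outlet amounts (n = n₀ + ν ξ):
  Q: 654.2 − 1(482.9) = 171.2
  R: 3766 − 2(482.9) = 2800
  P: 0 + 1(482.9) = 482.9
  U: 0 + 1(482.9) = 482.9

483 kmol/h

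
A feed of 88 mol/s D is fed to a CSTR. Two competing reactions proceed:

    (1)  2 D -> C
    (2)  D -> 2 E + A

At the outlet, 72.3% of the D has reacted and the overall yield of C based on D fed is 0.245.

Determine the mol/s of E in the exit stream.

Yield of C: 1ξ₁ / 88 = 0.245 → ξ₁ = 21.56 mol/s.
Conversion of D: 2ξ₁ + 1ξ₂ = 0.723 × 88 = 63.62 → ξ₂ = 20.5 mol/s.
Outlet amounts (n = n₀ + Σ ν·ξ):
  D: 88 − 2(21.56) − 1(20.5) = 24.38
  C: 0 + 1(21.56) = 21.56
  E: 0 + 2(20.5) = 41.01
  A: 0 + 1(20.5) = 20.5

41 mol/s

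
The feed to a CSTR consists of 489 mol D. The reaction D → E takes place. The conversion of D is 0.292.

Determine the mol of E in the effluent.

D reacted = 0.292 × 489 = 142.8 mol; ν_D = −1, so ξ = 142.8/1 = 142.8 mol.
Outlet amounts (n = n₀ + ν ξ):
  D: 489 − 1(142.8) = 346.2
  E: 0 + 1(142.8) = 142.8

143 mol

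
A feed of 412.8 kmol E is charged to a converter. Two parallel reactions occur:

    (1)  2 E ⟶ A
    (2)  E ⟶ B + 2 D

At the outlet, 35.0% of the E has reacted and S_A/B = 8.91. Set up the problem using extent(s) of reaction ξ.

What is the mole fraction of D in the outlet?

Conversion of E: E consumed = 0.35 × 412.8 = 144.5 kmol = 2ξ₁ + 1ξ₂.
Selectivity: 1ξ₁ / (1ξ₂) = 8.91 → ξ₁ = 8.91 ξ₂.
Substitute: (2·8.91 + 1) ξ₂ = 144.5 → ξ₂ = 7.677 kmol, ξ₁ = 68.4 kmol.
Outlet amounts (n = n₀ + Σ ν·ξ):
  E: 412.8 − 2(68.4) − 1(7.677) = 268.3
  A: 0 + 1(68.4) = 68.4
  B: 0 + 1(7.677) = 7.677
  D: 0 + 2(7.677) = 15.35
Total out = 359.8 kmol; y_D = 15.35 / 359.8 = 0.04268.

0.0427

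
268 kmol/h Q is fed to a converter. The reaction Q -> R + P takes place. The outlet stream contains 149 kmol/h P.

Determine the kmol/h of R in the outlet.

For P: n = n₀ + 1ξ → 149 = 0 + 1ξ, giving ξ = 149 kmol/h.
Outlet amounts (n = n₀ + ν ξ):
  Q: 268 − 1(149) = 119
  R: 0 + 1(149) = 149
  P: 0 + 1(149) = 149

149 kmol/h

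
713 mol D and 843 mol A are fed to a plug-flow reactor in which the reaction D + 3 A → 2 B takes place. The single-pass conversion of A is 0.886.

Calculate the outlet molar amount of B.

498 mol

A reacted = 0.886 × 843 = 746.9 mol; ν_A = −3, so ξ = 746.9/3 = 249 mol.
Outlet amounts (n = n₀ + ν ξ):
  D: 713 − 1(249) = 464
  A: 843 − 3(249) = 96.1
  B: 0 + 2(249) = 497.9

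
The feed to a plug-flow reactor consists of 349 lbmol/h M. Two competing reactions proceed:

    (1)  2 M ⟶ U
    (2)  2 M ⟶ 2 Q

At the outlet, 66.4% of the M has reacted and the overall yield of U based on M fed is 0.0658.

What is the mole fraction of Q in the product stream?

0.57

Yield of U: 1ξ₁ / 349 = 0.0658 → ξ₁ = 22.96 lbmol/h.
Conversion of M: 2ξ₁ + 2ξ₂ = 0.664 × 349 = 231.7 → ξ₂ = 92.9 lbmol/h.
Outlet amounts (n = n₀ + Σ ν·ξ):
  M: 349 − 2(22.96) − 2(92.9) = 117.3
  U: 0 + 1(22.96) = 22.96
  Q: 0 + 2(92.9) = 185.8
Total out = 326 lbmol/h; y_Q = 185.8 / 326 = 0.5699.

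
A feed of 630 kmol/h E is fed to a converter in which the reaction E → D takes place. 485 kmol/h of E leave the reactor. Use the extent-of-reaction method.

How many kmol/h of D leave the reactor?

145 kmol/h

For E: n = n₀ − 1ξ → 485 = 630 − 1ξ, giving ξ = 145 kmol/h.
Outlet amounts (n = n₀ + ν ξ):
  E: 630 − 1(145) = 485
  D: 0 + 1(145) = 145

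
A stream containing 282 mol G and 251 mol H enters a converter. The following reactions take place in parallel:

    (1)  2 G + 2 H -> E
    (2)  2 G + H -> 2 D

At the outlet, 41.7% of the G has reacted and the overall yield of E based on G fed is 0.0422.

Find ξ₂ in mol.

Yield of E: 1ξ₁ / 282 = 0.0422 → ξ₁ = 11.9 mol.
Conversion of G: 2ξ₁ + 2ξ₂ = 0.417 × 282 = 117.6 → ξ₂ = 46.9 mol.
Outlet amounts (n = n₀ + Σ ν·ξ):
  G: 282 − 2(11.9) − 2(46.9) = 164.4
  H: 251 − 2(11.9) − 1(46.9) = 180.3
  E: 0 + 1(11.9) = 11.9
  D: 0 + 2(46.9) = 93.79

ξ₂ = 46.9 mol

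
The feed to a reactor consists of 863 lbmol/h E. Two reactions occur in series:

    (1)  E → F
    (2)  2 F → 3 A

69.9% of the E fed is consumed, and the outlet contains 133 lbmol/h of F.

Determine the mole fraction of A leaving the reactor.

Conversion of E: E consumed = 1ξ₁ = 0.699 × 863 → ξ₁ = 603.2 lbmol/h.
F balance: n_F = 0 + 1ξ₁ − 2ξ₂ = 133 → ξ₂ = (1·603.2 − 133)/2 = 235.1 lbmol/h.
Outlet amounts (n = n₀ + Σ ν·ξ):
  E: 863 − 1(603.2) = 259.8
  F: 0 + 1(603.2) − 2(235.1) = 133
  A: 0 + 3(235.1) = 705.4
Total out = 1098 lbmol/h; y_A = 705.4 / 1098 = 0.6423.

0.642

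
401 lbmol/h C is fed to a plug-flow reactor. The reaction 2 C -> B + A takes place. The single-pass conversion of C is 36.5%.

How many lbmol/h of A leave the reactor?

C reacted = 0.365 × 401 = 146.4 lbmol/h; ν_C = −2, so ξ = 146.4/2 = 73.18 lbmol/h.
Outlet amounts (n = n₀ + ν ξ):
  C: 401 − 2(73.18) = 254.6
  B: 0 + 1(73.18) = 73.18
  A: 0 + 1(73.18) = 73.18

73.2 lbmol/h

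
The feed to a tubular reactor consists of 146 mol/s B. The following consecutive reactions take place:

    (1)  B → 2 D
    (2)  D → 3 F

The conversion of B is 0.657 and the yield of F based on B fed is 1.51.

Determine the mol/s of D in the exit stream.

Conversion of B: B consumed = 1ξ₁ = 0.657 × 146 → ξ₁ = 95.92 mol/s.
Yield of F: 3ξ₂ / 146 = 1.51 → ξ₂ = 73.49 mol/s.
Outlet amounts (n = n₀ + Σ ν·ξ):
  B: 146 − 1(95.92) = 50.08
  D: 0 + 2(95.92) − 1(73.49) = 118.4
  F: 0 + 3(73.49) = 220.5

118 mol/s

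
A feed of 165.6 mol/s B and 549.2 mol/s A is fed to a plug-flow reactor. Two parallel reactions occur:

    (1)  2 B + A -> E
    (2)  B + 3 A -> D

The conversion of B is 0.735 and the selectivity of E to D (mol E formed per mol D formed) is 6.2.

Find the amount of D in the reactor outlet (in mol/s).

Conversion of B: B consumed = 0.735 × 165.6 = 121.7 mol/s = 2ξ₁ + 1ξ₂.
Selectivity: 1ξ₁ / (1ξ₂) = 6.2 → ξ₁ = 6.2 ξ₂.
Substitute: (2·6.2 + 1) ξ₂ = 121.7 → ξ₂ = 9.083 mol/s, ξ₁ = 56.32 mol/s.
Outlet amounts (n = n₀ + Σ ν·ξ):
  B: 165.6 − 2(56.32) − 1(9.083) = 43.88
  A: 549.2 − 1(56.32) − 3(9.083) = 465.6
  E: 0 + 1(56.32) = 56.32
  D: 0 + 1(9.083) = 9.083

9.08 mol/s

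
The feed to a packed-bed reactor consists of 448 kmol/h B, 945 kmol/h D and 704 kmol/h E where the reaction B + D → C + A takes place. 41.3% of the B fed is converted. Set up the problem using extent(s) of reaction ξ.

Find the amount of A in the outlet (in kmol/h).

B reacted = 0.413 × 448 = 185 kmol/h; ν_B = −1, so ξ = 185/1 = 185 kmol/h.
Outlet amounts (n = n₀ + ν ξ):
  B: 448 − 1(185) = 263
  D: 945 − 1(185) = 760
  C: 0 + 1(185) = 185
  A: 0 + 1(185) = 185
  E: 704 (inert)

185 kmol/h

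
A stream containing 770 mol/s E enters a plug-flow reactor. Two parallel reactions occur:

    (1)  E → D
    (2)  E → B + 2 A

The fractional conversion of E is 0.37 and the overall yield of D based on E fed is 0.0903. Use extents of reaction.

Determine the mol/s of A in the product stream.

431 mol/s

Yield of D: 1ξ₁ / 770 = 0.0903 → ξ₁ = 69.53 mol/s.
Conversion of E: 1ξ₁ + 1ξ₂ = 0.37 × 770 = 284.9 → ξ₂ = 215.4 mol/s.
Outlet amounts (n = n₀ + Σ ν·ξ):
  E: 770 − 1(69.53) − 1(215.4) = 485.1
  D: 0 + 1(69.53) = 69.53
  B: 0 + 1(215.4) = 215.4
  A: 0 + 2(215.4) = 430.7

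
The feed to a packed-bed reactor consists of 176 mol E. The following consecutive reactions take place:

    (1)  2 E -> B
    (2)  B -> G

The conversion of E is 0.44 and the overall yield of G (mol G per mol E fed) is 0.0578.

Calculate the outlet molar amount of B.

Conversion of E: E consumed = 2ξ₁ = 0.44 × 176 → ξ₁ = 38.72 mol.
Yield of G: 1ξ₂ / 176 = 0.0578 → ξ₂ = 10.17 mol.
Outlet amounts (n = n₀ + Σ ν·ξ):
  E: 176 − 2(38.72) = 98.56
  B: 0 + 1(38.72) − 1(10.17) = 28.55
  G: 0 + 1(10.17) = 10.17

28.5 mol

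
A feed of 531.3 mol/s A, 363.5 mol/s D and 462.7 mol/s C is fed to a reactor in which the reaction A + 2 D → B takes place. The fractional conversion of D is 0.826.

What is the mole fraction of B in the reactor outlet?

0.142

D reacted = 0.826 × 363.5 = 300.3 mol/s; ν_D = −2, so ξ = 300.3/2 = 150.1 mol/s.
Outlet amounts (n = n₀ + ν ξ):
  A: 531.3 − 1(150.1) = 381.2
  D: 363.5 − 2(150.1) = 63.25
  B: 0 + 1(150.1) = 150.1
  C: 462.7 (inert)
Total out = 1057 mol/s; y_B = 150.1 / 1057 = 0.142.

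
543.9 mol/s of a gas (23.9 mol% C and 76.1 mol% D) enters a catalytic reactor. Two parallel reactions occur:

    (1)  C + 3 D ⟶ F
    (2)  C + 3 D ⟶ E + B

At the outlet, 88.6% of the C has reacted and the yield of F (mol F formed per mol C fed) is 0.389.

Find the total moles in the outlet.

Yield of F: 1ξ₁ / 130 = 0.389 → ξ₁ = 50.57 mol/s.
Conversion of C: 1ξ₁ + 1ξ₂ = 0.886 × 130 = 115.2 → ξ₂ = 64.61 mol/s.
Outlet amounts (n = n₀ + Σ ν·ξ):
  C: 130 − 1(50.57) − 1(64.61) = 14.82
  D: 413.9 − 3(50.57) − 3(64.61) = 68.39
  F: 0 + 1(50.57) = 50.57
  E: 0 + 1(64.61) = 64.61
  B: 0 + 1(64.61) = 64.61
Total out = 14.82 + 68.39 + 50.57 + 64.61 + 64.61 = 263 mol/s.

263 mol/s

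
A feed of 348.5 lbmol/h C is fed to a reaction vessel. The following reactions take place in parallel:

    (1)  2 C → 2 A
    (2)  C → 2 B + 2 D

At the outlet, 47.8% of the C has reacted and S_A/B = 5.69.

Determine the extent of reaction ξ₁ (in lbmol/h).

Conversion of C: C consumed = 0.478 × 348.5 = 166.6 lbmol/h = 2ξ₁ + 1ξ₂.
Selectivity: 2ξ₁ / (2ξ₂) = 5.69 → ξ₁ = 5.69 ξ₂.
Substitute: (2·5.69 + 1) ξ₂ = 166.6 → ξ₂ = 13.46 lbmol/h, ξ₁ = 76.56 lbmol/h.
Outlet amounts (n = n₀ + Σ ν·ξ):
  C: 348.5 − 2(76.56) − 1(13.46) = 181.9
  A: 0 + 2(76.56) = 153.1
  B: 0 + 2(13.46) = 26.91
  D: 0 + 2(13.46) = 26.91

ξ₁ = 76.6 lbmol/h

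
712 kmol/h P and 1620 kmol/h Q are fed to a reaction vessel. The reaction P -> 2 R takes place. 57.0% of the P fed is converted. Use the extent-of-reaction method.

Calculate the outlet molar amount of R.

P reacted = 0.57 × 712 = 405.8 kmol/h; ν_P = −1, so ξ = 405.8/1 = 405.8 kmol/h.
Outlet amounts (n = n₀ + ν ξ):
  P: 712 − 1(405.8) = 306.2
  R: 0 + 2(405.8) = 811.7
  Q: 1620 (inert)

812 kmol/h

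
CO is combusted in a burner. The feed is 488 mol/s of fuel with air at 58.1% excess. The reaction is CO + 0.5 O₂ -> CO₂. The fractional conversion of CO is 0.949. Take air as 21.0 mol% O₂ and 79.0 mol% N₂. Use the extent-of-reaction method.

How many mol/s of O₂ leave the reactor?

Stoichiometric O₂ = 0.5 × 488 = 244 mol/s; O₂ fed = 244 × 1.581 = 385.8 mol/s.
N₂ fed = 385.8 × 79/21 = 1451 mol/s.
Fuel reacted = 0.949 × 488 → ξ = 463.1 mol/s.
Outlet (n = n₀ + ν ξ):
  CO: 488 − 1(463.1) = 24.89
  O₂: 385.8 − 0.5(463.1) = 154.2
  N₂: 1451 (inert)
  CO₂: 0 + 1(463.1) = 463.1

154 mol/s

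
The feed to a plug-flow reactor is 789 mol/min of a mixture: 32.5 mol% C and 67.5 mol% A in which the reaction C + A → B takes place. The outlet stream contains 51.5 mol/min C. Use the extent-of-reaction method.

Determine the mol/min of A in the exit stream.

For C: n = n₀ − 1ξ → 51.5 = 256.4 − 1ξ, giving ξ = 204.9 mol/min.
Outlet amounts (n = n₀ + ν ξ):
  C: 256.4 − 1(204.9) = 51.5
  A: 532.6 − 1(204.9) = 327.7
  B: 0 + 1(204.9) = 204.9

328 mol/min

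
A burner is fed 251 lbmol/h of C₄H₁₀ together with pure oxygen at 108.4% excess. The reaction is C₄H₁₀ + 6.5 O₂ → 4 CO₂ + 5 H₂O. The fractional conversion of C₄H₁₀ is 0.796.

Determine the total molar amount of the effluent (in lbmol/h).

Stoichiometric O₂ = 6.5 × 251 = 1632 lbmol/h; O₂ fed = 1632 × 2.084 = 3400 lbmol/h.
Fuel reacted = 0.796 × 251 → ξ = 199.8 lbmol/h.
Outlet (n = n₀ + ν ξ):
  C₄H₁₀: 251 − 1(199.8) = 51.2
  O₂: 3400 − 6.5(199.8) = 2101
  CO₂: 0 + 4(199.8) = 799.2
  H₂O: 0 + 5(199.8) = 999
Total out = 51.2 + 2101 + 799.2 + 999 = 3951 lbmol/h.

3950 lbmol/h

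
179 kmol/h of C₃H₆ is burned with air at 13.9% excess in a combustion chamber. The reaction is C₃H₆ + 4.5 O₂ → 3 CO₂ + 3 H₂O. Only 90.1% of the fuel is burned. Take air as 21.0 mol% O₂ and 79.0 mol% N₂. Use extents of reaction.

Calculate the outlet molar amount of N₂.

Stoichiometric O₂ = 4.5 × 179 = 805.5 kmol/h; O₂ fed = 805.5 × 1.139 = 917.5 kmol/h.
N₂ fed = 917.5 × 79/21 = 3451 kmol/h.
Fuel reacted = 0.901 × 179 → ξ = 161.3 kmol/h.
Outlet (n = n₀ + ν ξ):
  C₃H₆: 179 − 1(161.3) = 17.72
  O₂: 917.5 − 4.5(161.3) = 191.7
  N₂: 3451 (inert)
  CO₂: 0 + 3(161.3) = 483.8
  H₂O: 0 + 3(161.3) = 483.8

3450 kmol/h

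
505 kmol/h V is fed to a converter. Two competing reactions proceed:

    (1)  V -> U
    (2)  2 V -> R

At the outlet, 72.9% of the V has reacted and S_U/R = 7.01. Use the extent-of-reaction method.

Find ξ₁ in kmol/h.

ξ₁ = 286 kmol/h

Conversion of V: V consumed = 0.729 × 505 = 368.1 kmol/h = 1ξ₁ + 2ξ₂.
Selectivity: 1ξ₁ / (1ξ₂) = 7.01 → ξ₁ = 7.01 ξ₂.
Substitute: (1·7.01 + 2) ξ₂ = 368.1 → ξ₂ = 40.86 kmol/h, ξ₁ = 286.4 kmol/h.
Outlet amounts (n = n₀ + Σ ν·ξ):
  V: 505 − 1(286.4) − 2(40.86) = 136.9
  U: 0 + 1(286.4) = 286.4
  R: 0 + 1(40.86) = 40.86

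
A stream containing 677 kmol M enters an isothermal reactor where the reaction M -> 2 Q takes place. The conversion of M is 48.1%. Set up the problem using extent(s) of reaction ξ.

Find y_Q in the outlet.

M reacted = 0.481 × 677 = 325.6 kmol; ν_M = −1, so ξ = 325.6/1 = 325.6 kmol.
Outlet amounts (n = n₀ + ν ξ):
  M: 677 − 1(325.6) = 351.4
  Q: 0 + 2(325.6) = 651.3
Total out = 1003 kmol; y_Q = 651.3 / 1003 = 0.6496.

0.65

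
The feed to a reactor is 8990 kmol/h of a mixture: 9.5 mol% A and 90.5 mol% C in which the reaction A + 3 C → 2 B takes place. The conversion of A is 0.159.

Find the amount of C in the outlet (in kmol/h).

A reacted = 0.159 × 854 = 135.8 kmol/h; ν_A = −1, so ξ = 135.8/1 = 135.8 kmol/h.
Outlet amounts (n = n₀ + ν ξ):
  A: 854 − 1(135.8) = 718.3
  C: 8136 − 3(135.8) = 7729
  B: 0 + 2(135.8) = 271.6

7730 kmol/h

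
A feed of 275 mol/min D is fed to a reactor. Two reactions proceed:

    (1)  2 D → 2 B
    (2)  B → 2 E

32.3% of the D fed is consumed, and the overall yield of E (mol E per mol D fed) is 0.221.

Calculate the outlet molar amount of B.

58.4 mol/min

Conversion of D: D consumed = 2ξ₁ = 0.323 × 275 → ξ₁ = 44.41 mol/min.
Yield of E: 2ξ₂ / 275 = 0.221 → ξ₂ = 30.39 mol/min.
Outlet amounts (n = n₀ + Σ ν·ξ):
  D: 275 − 2(44.41) = 186.2
  B: 0 + 2(44.41) − 1(30.39) = 58.44
  E: 0 + 2(30.39) = 60.77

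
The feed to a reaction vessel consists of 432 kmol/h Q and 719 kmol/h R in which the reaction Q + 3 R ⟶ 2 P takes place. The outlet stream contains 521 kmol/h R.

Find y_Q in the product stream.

0.359

For R: n = n₀ − 3ξ → 521 = 719 − 3ξ, giving ξ = 66 kmol/h.
Outlet amounts (n = n₀ + ν ξ):
  Q: 432 − 1(66) = 366
  R: 719 − 3(66) = 521
  P: 0 + 2(66) = 132
Total out = 1019 kmol/h; y_Q = 366 / 1019 = 0.3592.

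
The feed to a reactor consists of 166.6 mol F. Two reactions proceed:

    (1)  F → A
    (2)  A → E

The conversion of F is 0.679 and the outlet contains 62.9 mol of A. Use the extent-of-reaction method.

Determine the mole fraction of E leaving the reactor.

0.301

Conversion of F: F consumed = 1ξ₁ = 0.679 × 166.6 → ξ₁ = 113.1 mol.
A balance: n_A = 0 + 1ξ₁ − 1ξ₂ = 62.9 → ξ₂ = (1·113.1 − 62.9)/1 = 50.22 mol.
Outlet amounts (n = n₀ + Σ ν·ξ):
  F: 166.6 − 1(113.1) = 53.48
  A: 0 + 1(113.1) − 1(50.22) = 62.9
  E: 0 + 1(50.22) = 50.22
Total out = 166.6 mol; y_E = 50.22 / 166.6 = 0.3014.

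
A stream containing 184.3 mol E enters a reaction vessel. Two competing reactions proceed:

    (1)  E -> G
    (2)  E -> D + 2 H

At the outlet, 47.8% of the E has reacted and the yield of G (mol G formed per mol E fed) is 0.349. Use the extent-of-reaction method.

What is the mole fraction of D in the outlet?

Yield of G: 1ξ₁ / 184.3 = 0.349 → ξ₁ = 64.32 mol.
Conversion of E: 1ξ₁ + 1ξ₂ = 0.478 × 184.3 = 88.1 → ξ₂ = 23.77 mol.
Outlet amounts (n = n₀ + Σ ν·ξ):
  E: 184.3 − 1(64.32) − 1(23.77) = 96.2
  G: 0 + 1(64.32) = 64.32
  D: 0 + 1(23.77) = 23.77
  H: 0 + 2(23.77) = 47.55
Total out = 231.8 mol; y_D = 23.77 / 231.8 = 0.1025.

0.103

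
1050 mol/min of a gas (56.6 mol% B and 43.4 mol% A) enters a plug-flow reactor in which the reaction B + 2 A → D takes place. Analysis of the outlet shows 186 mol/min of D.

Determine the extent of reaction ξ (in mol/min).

For D: n = n₀ + 1ξ → 186 = 0 + 1ξ, giving ξ = 186 mol/min.
Outlet amounts (n = n₀ + ν ξ):
  B: 594.3 − 1(186) = 408.3
  A: 455.7 − 2(186) = 83.7
  D: 0 + 1(186) = 186

ξ = 186 mol/min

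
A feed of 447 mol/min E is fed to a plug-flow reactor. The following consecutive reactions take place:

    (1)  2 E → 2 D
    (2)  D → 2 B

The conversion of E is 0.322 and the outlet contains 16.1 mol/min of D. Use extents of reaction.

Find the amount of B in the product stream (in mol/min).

Conversion of E: E consumed = 2ξ₁ = 0.322 × 447 → ξ₁ = 71.97 mol/min.
D balance: n_D = 0 + 2ξ₁ − 1ξ₂ = 16.1 → ξ₂ = (2·71.97 − 16.1)/1 = 127.8 mol/min.
Outlet amounts (n = n₀ + Σ ν·ξ):
  E: 447 − 2(71.97) = 303.1
  D: 0 + 2(71.97) − 1(127.8) = 16.1
  B: 0 + 2(127.8) = 255.7

256 mol/min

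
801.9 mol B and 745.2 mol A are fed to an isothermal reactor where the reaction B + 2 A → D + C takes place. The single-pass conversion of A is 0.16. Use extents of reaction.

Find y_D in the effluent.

0.0401

A reacted = 0.16 × 745.2 = 119.2 mol; ν_A = −2, so ξ = 119.2/2 = 59.62 mol.
Outlet amounts (n = n₀ + ν ξ):
  B: 801.9 − 1(59.62) = 742.3
  A: 745.2 − 2(59.62) = 626
  D: 0 + 1(59.62) = 59.62
  C: 0 + 1(59.62) = 59.62
Total out = 1487 mol; y_D = 59.62 / 1487 = 0.04008.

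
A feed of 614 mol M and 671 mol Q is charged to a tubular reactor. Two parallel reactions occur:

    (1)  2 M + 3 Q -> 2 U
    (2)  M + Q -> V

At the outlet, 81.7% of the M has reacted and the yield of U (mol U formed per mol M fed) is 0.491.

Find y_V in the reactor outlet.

Yield of U: 2ξ₁ / 614 = 0.491 → ξ₁ = 150.7 mol.
Conversion of M: 2ξ₁ + 1ξ₂ = 0.817 × 614 = 501.6 → ξ₂ = 200.2 mol.
Outlet amounts (n = n₀ + Σ ν·ξ):
  M: 614 − 2(150.7) − 1(200.2) = 112.4
  Q: 671 − 3(150.7) − 1(200.2) = 18.62
  U: 0 + 2(150.7) = 301.5
  V: 0 + 1(200.2) = 200.2
Total out = 632.6 mol; y_V = 200.2 / 632.6 = 0.3164.

0.316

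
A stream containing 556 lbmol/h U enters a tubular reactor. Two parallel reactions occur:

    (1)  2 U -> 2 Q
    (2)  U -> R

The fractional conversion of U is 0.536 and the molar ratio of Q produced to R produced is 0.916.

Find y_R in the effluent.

0.28

Conversion of U: U consumed = 0.536 × 556 = 298 lbmol/h = 2ξ₁ + 1ξ₂.
Selectivity: 2ξ₁ / (1ξ₂) = 0.916 → ξ₁ = 0.458 ξ₂.
Substitute: (2·0.458 + 1) ξ₂ = 298 → ξ₂ = 155.5 lbmol/h, ξ₁ = 71.24 lbmol/h.
Outlet amounts (n = n₀ + Σ ν·ξ):
  U: 556 − 2(71.24) − 1(155.5) = 258
  Q: 0 + 2(71.24) = 142.5
  R: 0 + 1(155.5) = 155.5
Total out = 556 lbmol/h; y_R = 155.5 / 556 = 0.2797.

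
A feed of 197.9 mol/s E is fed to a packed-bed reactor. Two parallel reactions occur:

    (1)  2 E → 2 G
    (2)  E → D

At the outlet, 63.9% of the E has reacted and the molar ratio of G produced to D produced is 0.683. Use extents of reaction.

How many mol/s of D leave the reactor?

75.1 mol/s

Conversion of E: E consumed = 0.639 × 197.9 = 126.5 mol/s = 2ξ₁ + 1ξ₂.
Selectivity: 2ξ₁ / (1ξ₂) = 0.683 → ξ₁ = 0.3415 ξ₂.
Substitute: (2·0.3415 + 1) ξ₂ = 126.5 → ξ₂ = 75.14 mol/s, ξ₁ = 25.66 mol/s.
Outlet amounts (n = n₀ + Σ ν·ξ):
  E: 197.9 − 2(25.66) − 1(75.14) = 71.44
  G: 0 + 2(25.66) = 51.32
  D: 0 + 1(75.14) = 75.14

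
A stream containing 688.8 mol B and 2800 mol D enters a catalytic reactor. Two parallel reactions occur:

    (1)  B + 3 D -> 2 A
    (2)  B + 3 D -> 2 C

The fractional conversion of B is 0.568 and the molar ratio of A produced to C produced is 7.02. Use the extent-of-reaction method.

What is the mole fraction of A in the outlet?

0.253

Conversion of B: B consumed = 0.568 × 688.8 = 391.2 mol = 1ξ₁ + 1ξ₂.
Selectivity: 2ξ₁ / (2ξ₂) = 7.02 → ξ₁ = 7.02 ξ₂.
Substitute: (1·7.02 + 1) ξ₂ = 391.2 → ξ₂ = 48.78 mol, ξ₁ = 342.5 mol.
Outlet amounts (n = n₀ + Σ ν·ξ):
  B: 688.8 − 1(342.5) − 1(48.78) = 297.6
  D: 2800 − 3(342.5) − 3(48.78) = 1626
  A: 0 + 2(342.5) = 684.9
  C: 0 + 2(48.78) = 97.57
Total out = 2706 mol; y_A = 684.9 / 2706 = 0.2531.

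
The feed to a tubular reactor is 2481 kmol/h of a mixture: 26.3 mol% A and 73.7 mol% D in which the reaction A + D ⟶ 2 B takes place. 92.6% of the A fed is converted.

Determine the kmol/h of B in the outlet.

1210 kmol/h

A reacted = 0.926 × 652.5 = 604.2 kmol/h; ν_A = −1, so ξ = 604.2/1 = 604.2 kmol/h.
Outlet amounts (n = n₀ + ν ξ):
  A: 652.5 − 1(604.2) = 48.29
  D: 1828 − 1(604.2) = 1224
  B: 0 + 2(604.2) = 1208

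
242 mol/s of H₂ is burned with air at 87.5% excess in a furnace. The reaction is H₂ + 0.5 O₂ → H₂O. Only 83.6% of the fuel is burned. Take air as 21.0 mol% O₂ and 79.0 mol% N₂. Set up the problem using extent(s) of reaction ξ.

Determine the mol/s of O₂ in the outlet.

Stoichiometric O₂ = 0.5 × 242 = 121 mol/s; O₂ fed = 121 × 1.875 = 226.9 mol/s.
N₂ fed = 226.9 × 79/21 = 853.5 mol/s.
Fuel reacted = 0.836 × 242 → ξ = 202.3 mol/s.
Outlet (n = n₀ + ν ξ):
  H₂: 242 − 1(202.3) = 39.69
  O₂: 226.9 − 0.5(202.3) = 125.7
  N₂: 853.5 (inert)
  H₂O: 0 + 1(202.3) = 202.3

126 mol/s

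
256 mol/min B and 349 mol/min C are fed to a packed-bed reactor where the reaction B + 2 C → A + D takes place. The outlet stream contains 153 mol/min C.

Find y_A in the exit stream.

0.193

For C: n = n₀ − 2ξ → 153 = 349 − 2ξ, giving ξ = 98 mol/min.
Outlet amounts (n = n₀ + ν ξ):
  B: 256 − 1(98) = 158
  C: 349 − 2(98) = 153
  A: 0 + 1(98) = 98
  D: 0 + 1(98) = 98
Total out = 507 mol/min; y_A = 98 / 507 = 0.1933.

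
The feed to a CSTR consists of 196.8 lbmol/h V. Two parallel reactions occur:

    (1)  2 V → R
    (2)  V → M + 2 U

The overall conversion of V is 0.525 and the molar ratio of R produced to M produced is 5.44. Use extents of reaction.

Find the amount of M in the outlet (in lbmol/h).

8.7 lbmol/h

Conversion of V: V consumed = 0.525 × 196.8 = 103.3 lbmol/h = 2ξ₁ + 1ξ₂.
Selectivity: 1ξ₁ / (1ξ₂) = 5.44 → ξ₁ = 5.44 ξ₂.
Substitute: (2·5.44 + 1) ξ₂ = 103.3 → ξ₂ = 8.697 lbmol/h, ξ₁ = 47.31 lbmol/h.
Outlet amounts (n = n₀ + Σ ν·ξ):
  V: 196.8 − 2(47.31) − 1(8.697) = 93.48
  R: 0 + 1(47.31) = 47.31
  M: 0 + 1(8.697) = 8.697
  U: 0 + 2(8.697) = 17.39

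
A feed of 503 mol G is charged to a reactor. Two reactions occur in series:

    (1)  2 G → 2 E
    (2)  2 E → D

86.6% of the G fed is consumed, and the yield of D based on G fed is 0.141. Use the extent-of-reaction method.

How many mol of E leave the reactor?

Conversion of G: G consumed = 2ξ₁ = 0.866 × 503 → ξ₁ = 217.8 mol.
Yield of D: 1ξ₂ / 503 = 0.141 → ξ₂ = 70.92 mol.
Outlet amounts (n = n₀ + Σ ν·ξ):
  G: 503 − 2(217.8) = 67.4
  E: 0 + 2(217.8) − 2(70.92) = 293.8
  D: 0 + 1(70.92) = 70.92

294 mol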